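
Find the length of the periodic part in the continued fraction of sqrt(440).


Run the CF algorithm for sqrt(440).
a_0 = floor(sqrt(440)) = 20; set m_0=0, q_0=1.
Recurrence: m' = q*a - m,  q' = (d - m'^2)/q,  a' = floor((a_0 + m')/q').
  step 1: m=20, q=40, a=1
  step 2: m=20, q=1, a=40
a_2 = 2*a_0 = 40, so the period closes here.
sqrt(440) = [20; 1, 40]
Period length = 2

2


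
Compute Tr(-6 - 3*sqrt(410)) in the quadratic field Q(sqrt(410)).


Tr(a + b*sqrt(d)) = (a + b*sqrt(d)) + (a - b*sqrt(d)) = 2a
= 2 * (-6)
= -12

-12


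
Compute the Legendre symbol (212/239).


p = 239 is prime, so compute (212/239) with the reciprocity algorithm (Jacobi-symbol steps: pull out 2s via (2/n), flip via reciprocity, reduce):
  pull out 2: (2/239) = +1  (since 239 mod 8 = 7)
  pull out 2: (2/239) = +1  (since 239 mod 8 = 7)
  reciprocity: (53/239) -> +(239/53)
  reduce: (27/53)
  reciprocity: (27/53) -> +(53/27)
  reduce: (26/27)
  pull out 2: (2/27) = -1  (since 27 mod 8 = 3)
  reciprocity: (13/27) -> +(27/13)
  reduce: (1/13)
  (1/13) = 1
Product of signs = -1
(212/239) = -1

-1


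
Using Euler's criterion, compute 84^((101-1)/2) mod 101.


p = 101 is prime and the exponent is (p-1)/2 = 50, so by Euler's criterion 84^50 = (84/101) = +1 or -1 mod 101.
Compute by square-and-multiply:
  50 = 32 + 16 + 2 (binary 110010)
  Repeated squaring mod 101: 84^1 = 84, 84^2 = 87, 84^4 = 95, 84^8 = 36, 84^16 = 84, 84^32 = 87
  84^50 = 84^32 * 84^16 * 84^2 = 87 * 84 * 87 mod 101
    87 * 84 = 7308 = 36 mod 101
    36 * 87 = 3132 = 1 mod 101
  84^50 = 1 mod 101
Result 1: 84 is a quadratic residue mod 101.
84^50 mod 101 = 1

1


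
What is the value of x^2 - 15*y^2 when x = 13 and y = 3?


x^2 - d*y^2
= 13^2 - 15*3^2
= 169 - 135
= 34

34


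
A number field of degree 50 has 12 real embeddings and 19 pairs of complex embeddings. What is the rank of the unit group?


By Dirichlet's unit theorem:
rank = r1 + r2 - 1
= 12 + 19 - 1
= 30

30


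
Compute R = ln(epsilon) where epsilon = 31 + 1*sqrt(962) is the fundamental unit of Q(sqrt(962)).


epsilon = 31 + 1*sqrt(962)
= 62.0161
R = ln(62.0161)
= 4.1274

4.1274


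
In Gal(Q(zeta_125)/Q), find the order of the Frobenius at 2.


The Frobenius at p in Gal(Q(zeta_n)/Q) = (Z/nZ)* is the class of p, so its order is ord_125(2), the smallest k >= 1 with 2^k = 1 mod 125.
n = 125 = 5^3, phi(125) = 100; the order divides phi(n).
Divisors of 100: 1, 2, 4, 5, 10, 20, 25, 50, 100
Repeated squaring mod 125: 2^1 = 2, 2^2 = 4, 2^4 = 16, 2^8 = 6, 2^16 = 36, 2^32 = 46, 2^64 = 116
Test divisors in increasing order:
  k=1: 2^1 = 2 mod 125
  k=2: 2^2 = 4 mod 125
  k=4: 2^4 = 16 mod 125
  k=5: 2^5 = 16 * 2 = 32 mod 125
  k=10: 2^10 = 6 * 4 = 24 mod 125
  k=20: 2^20 = 36 * 16 = 76 mod 125
  k=25: 2^25 = 36 * 6 * 2 = 57 mod 125
  k=50: 2^50 = 46 * 36 * 4 = 124 mod 125
  k=100: 2^100 = 116 * 46 * 16 = 1 mod 125  <- first divisor giving 1
Order = 100

100


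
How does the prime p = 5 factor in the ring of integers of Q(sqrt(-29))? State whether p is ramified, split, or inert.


K = Q(sqrt(-29)). Since d mod 4 = 3, disc(K) = -116.
Check p | disc: -116 mod 5 = 4.
p does not divide disc. Compute Legendre symbol (d/p):
1^((5-1)/2) mod 5 = 1
(d/p) = 1, so p splits: (p) = P*P' with e=1, f=1, g=2.
Therefore p is split.

split


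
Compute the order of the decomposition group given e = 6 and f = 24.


|D_P| = e * f
= 6 * 24
= 144

144


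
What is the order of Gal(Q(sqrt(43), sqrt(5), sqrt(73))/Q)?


The 3 square roots of distinct primes are multiplicatively independent over Q,
so [K:Q] = 2^3 and Gal(K/Q) is isomorphic to (Z/2Z)^3.
|Gal| = 2^3 = 8

8


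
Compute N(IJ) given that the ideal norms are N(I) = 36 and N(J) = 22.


N(IJ) = N(I) * N(J)
= 36 * 22
= 792

792


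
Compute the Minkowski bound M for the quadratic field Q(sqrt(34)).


d = 34, d mod 4 = 2, so disc(K) = 4d = 136; |disc(K)| = 136
Real quadratic field, so n = 2, s = r2 = 0, r1 = 2
M = (n!/n^n) * (4/pi)^s * sqrt(|disc(K)|) = (2!/2^2) * (4/pi)^0 * sqrt(136)
= 0.5 * 1.000000 * 11.661904
= 5.8310

5.8310


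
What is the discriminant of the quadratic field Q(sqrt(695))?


For K = Q(sqrt(d)) with d squarefree: disc(K) = d if d = 1 mod 4, and disc(K) = 4d if d = 2 or 3 mod 4.
Here d = 695, and d mod 4 = 3.
d = 3 mod 4, not 1 (O_K = Z[sqrt(d)]), so disc(K) = 4d = 4 * (695) = 2780

2780


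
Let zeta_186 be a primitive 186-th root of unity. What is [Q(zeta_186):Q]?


The degree equals Euler's totient phi(186).
186 = 2 * 3 * 31
phi(186) = 60

60


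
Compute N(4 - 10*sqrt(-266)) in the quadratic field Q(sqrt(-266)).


N(a + b*sqrt(d)) = a^2 - d*b^2
= (4)^2 - (-266)*(-10)^2
= 16 + 26600
= 26616

26616


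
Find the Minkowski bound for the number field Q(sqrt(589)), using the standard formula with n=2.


d = 589, d mod 4 = 1, so disc(K) = d = 589; |disc(K)| = 589
Real quadratic field, so n = 2, s = r2 = 0, r1 = 2
M = (n!/n^n) * (4/pi)^s * sqrt(|disc(K)|) = (2!/2^2) * (4/pi)^0 * sqrt(589)
= 0.5 * 1.000000 * 24.269322
= 12.1347

12.1347


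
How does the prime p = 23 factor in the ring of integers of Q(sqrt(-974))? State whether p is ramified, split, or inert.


K = Q(sqrt(-974)). Since d mod 4 = 2, disc(K) = -3896.
Check p | disc: -3896 mod 23 = 14.
p does not divide disc. Compute Legendre symbol (d/p):
15^((23-1)/2) mod 23 = -1
(d/p) = -1, so p is inert: (p) stays prime with e=1, f=2, g=1.
Therefore p is inert.

inert


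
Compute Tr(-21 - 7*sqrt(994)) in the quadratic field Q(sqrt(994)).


Tr(a + b*sqrt(d)) = (a + b*sqrt(d)) + (a - b*sqrt(d)) = 2a
= 2 * (-21)
= -42

-42


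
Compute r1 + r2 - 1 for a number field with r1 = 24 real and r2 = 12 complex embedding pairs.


By Dirichlet's unit theorem:
rank = r1 + r2 - 1
= 24 + 12 - 1
= 35

35


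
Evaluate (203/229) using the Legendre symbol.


p = 229 is prime, so compute (203/229) with the reciprocity algorithm (Jacobi-symbol steps: pull out 2s via (2/n), flip via reciprocity, reduce):
  reciprocity: (203/229) -> +(229/203)
  reduce: (26/203)
  pull out 2: (2/203) = -1  (since 203 mod 8 = 3)
  reciprocity: (13/203) -> +(203/13)
  reduce: (8/13)
  pull out 2: (2/13) = -1  (since 13 mod 8 = 5)
  pull out 2: (2/13) = -1  (since 13 mod 8 = 5)
  pull out 2: (2/13) = -1  (since 13 mod 8 = 5)
  (1/13) = 1
Product of signs = 1
(203/229) = 1

1


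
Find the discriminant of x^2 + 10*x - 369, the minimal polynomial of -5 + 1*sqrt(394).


The element -5 + 1*sqrt(394) has minimal polynomial:
x^2 + 10*x - 369
Discriminant = (10)^2 - 4*(-369)
= 100 + 1476
= 1576

1576


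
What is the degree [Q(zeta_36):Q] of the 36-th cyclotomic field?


The degree equals Euler's totient phi(36).
36 = 2^2 * 3^2
phi(36) = 12

12


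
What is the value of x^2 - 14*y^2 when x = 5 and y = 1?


x^2 - d*y^2
= 5^2 - 14*1^2
= 25 - 14
= 11

11


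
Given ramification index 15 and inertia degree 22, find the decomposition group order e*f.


|D_P| = e * f
= 15 * 22
= 330

330


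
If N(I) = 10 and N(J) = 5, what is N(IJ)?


N(IJ) = N(I) * N(J)
= 10 * 5
= 50

50


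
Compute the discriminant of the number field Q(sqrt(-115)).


For K = Q(sqrt(d)) with d squarefree: disc(K) = d if d = 1 mod 4, and disc(K) = 4d if d = 2 or 3 mod 4.
Here d = -115, and d mod 4 = 1.
d = 1 mod 4 (O_K = Z[(1+sqrt(d))/2]), so disc(K) = d = -115

-115


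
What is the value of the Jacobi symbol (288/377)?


Compute (288/377) via quadratic reciprocity:
  pull out 2: (2/377) = +1  (since 377 mod 8 = 1)
  pull out 2: (2/377) = +1  (since 377 mod 8 = 1)
  pull out 2: (2/377) = +1  (since 377 mod 8 = 1)
  pull out 2: (2/377) = +1  (since 377 mod 8 = 1)
  pull out 2: (2/377) = +1  (since 377 mod 8 = 1)
  reciprocity: (9/377) -> +(377/9)
  reduce: (8/9)
  pull out 2: (2/9) = +1  (since 9 mod 8 = 1)
  pull out 2: (2/9) = +1  (since 9 mod 8 = 1)
  pull out 2: (2/9) = +1  (since 9 mod 8 = 1)
  (1/9) = 1
Product of signs = 1

1


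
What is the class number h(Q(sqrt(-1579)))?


K = Q(sqrt(-1579)). d mod 4 = 1, so D = disc(K) = d = -1579
h(K) equals the number of primitive reduced positive-definite forms (a, b, c) = a*x^2 + b*x*y + c*y^2 with b^2 - 4ac = D,
where reduced means |b| <= a <= c, with b >= 0 whenever |b| = a or a = c, and primitive means gcd(a, b, c) = 1.
Reduced forces 3a^2 <= |D| = 1579, so 1 <= a <= 22; b must have the parity of D, and c = (b^2 - D)/(4a) must be an integer >= a.
Enumerate a = 1..22, b in [-a, a]:
  a=1: (1, 1, 395)  [1]
  a=2..4: none
  a=5: (5, -1, 79), (5, 1, 79)  [2]
  a=6..10: none
  a=11: (11, -7, 37), (11, 7, 37)  [2]
  a=12..16: none
  a=17: (17, -11, 25), (17, 11, 25)  [2]
  a=18: none
  a=19: (19, -13, 23), (19, 13, 23)  [2]
  a=20..22: none
Total reduced forms: 1 + 2 + 2 + 2 + 2 = 9
h = 9

9


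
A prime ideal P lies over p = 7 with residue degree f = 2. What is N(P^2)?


N(P^a) = p^(a*f)
= 7^(2*2)
= 7^4
= 2401

2401


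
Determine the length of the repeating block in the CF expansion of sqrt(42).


Run the CF algorithm for sqrt(42).
a_0 = floor(sqrt(42)) = 6; set m_0=0, q_0=1.
Recurrence: m' = q*a - m,  q' = (d - m'^2)/q,  a' = floor((a_0 + m')/q').
  step 1: m=6, q=6, a=2
  step 2: m=6, q=1, a=12
a_2 = 2*a_0 = 12, so the period closes here.
sqrt(42) = [6; 2, 12]
Period length = 2

2


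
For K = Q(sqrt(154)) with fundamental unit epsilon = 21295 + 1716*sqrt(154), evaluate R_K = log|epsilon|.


epsilon = 21295 + 1716*sqrt(154)
= 42590.0000
R = ln(42590.0000)
= 10.6594

10.6594


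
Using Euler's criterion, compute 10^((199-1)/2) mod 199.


p = 199 is prime and the exponent is (p-1)/2 = 99, so by Euler's criterion 10^99 = (10/199) = +1 or -1 mod 199.
Compute by square-and-multiply:
  99 = 64 + 32 + 2 + 1 (binary 1100011)
  Repeated squaring mod 199: 10^1 = 10, 10^2 = 100, 10^4 = 50, 10^8 = 112, 10^16 = 7, 10^32 = 49, 10^64 = 13
  10^99 = 10^64 * 10^32 * 10^2 * 10^1 = 13 * 49 * 100 * 10 mod 199
    13 * 49 = 637 = 40 mod 199
    40 * 100 = 4000 = 20 mod 199
    20 * 10 = 200 = 1 mod 199
  10^99 = 1 mod 199
Result 1: 10 is a quadratic residue mod 199.
10^99 mod 199 = 1

1


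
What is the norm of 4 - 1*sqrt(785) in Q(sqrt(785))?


N(a + b*sqrt(d)) = a^2 - d*b^2
= (4)^2 - (785)*(-1)^2
= 16 - 785
= -769

-769


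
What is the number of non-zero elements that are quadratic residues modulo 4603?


For prime p, the number of non-zero quadratic residues is (p-1)/2.
= (4603-1)/2
= 2301

2301


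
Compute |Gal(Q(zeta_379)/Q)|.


|Gal(Q(zeta_379)/Q)| = phi(379)
= 378

378


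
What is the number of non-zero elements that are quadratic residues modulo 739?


For prime p, the number of non-zero quadratic residues is (p-1)/2.
= (739-1)/2
= 369

369


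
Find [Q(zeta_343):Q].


The degree equals Euler's totient phi(343).
343 = 7^3
phi(343) = 294

294


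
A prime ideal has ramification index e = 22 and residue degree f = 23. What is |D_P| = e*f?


|D_P| = e * f
= 22 * 23
= 506

506


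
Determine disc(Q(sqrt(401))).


For K = Q(sqrt(d)) with d squarefree: disc(K) = d if d = 1 mod 4, and disc(K) = 4d if d = 2 or 3 mod 4.
Here d = 401, and d mod 4 = 1.
d = 1 mod 4 (O_K = Z[(1+sqrt(d))/2]), so disc(K) = d = 401

401


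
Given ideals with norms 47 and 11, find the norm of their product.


N(IJ) = N(I) * N(J)
= 47 * 11
= 517

517


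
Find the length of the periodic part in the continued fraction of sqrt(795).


Run the CF algorithm for sqrt(795).
a_0 = floor(sqrt(795)) = 28; set m_0=0, q_0=1.
Recurrence: m' = q*a - m,  q' = (d - m'^2)/q,  a' = floor((a_0 + m')/q').
  step 1: m=28, q=11, a=5
  step 2: m=27, q=6, a=9
  step 3: m=27, q=11, a=5
  step 4: m=28, q=1, a=56
a_4 = 2*a_0 = 56, so the period closes here.
sqrt(795) = [28; 5, 9, 5, 56]
Period length = 4

4


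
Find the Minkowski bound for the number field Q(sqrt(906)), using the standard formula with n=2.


d = 906, d mod 4 = 2, so disc(K) = 4d = 3624; |disc(K)| = 3624
Real quadratic field, so n = 2, s = r2 = 0, r1 = 2
M = (n!/n^n) * (4/pi)^s * sqrt(|disc(K)|) = (2!/2^2) * (4/pi)^0 * sqrt(3624)
= 0.5 * 1.000000 * 60.199668
= 30.0998

30.0998


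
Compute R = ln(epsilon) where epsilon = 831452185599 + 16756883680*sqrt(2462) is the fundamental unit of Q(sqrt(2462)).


epsilon = 831452185599 + 16756883680*sqrt(2462)
= 1.6629e+12
R = ln(1.6629e+12)
= 28.1396

28.1396


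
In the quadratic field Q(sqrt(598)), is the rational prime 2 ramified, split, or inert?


K = Q(sqrt(598)). Since d mod 4 = 2, disc(K) = 2392.
Check p | disc: 2392 mod 2 = 0.
p divides disc, so p ramifies: (p) = P^2 with e=2, f=1, g=1.
Therefore p is ramified.

ramified


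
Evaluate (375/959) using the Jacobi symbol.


Compute (375/959) via quadratic reciprocity:
  reciprocity: (375/959) -> -(959/375)
  reduce: (209/375)
  reciprocity: (209/375) -> +(375/209)
  reduce: (166/209)
  pull out 2: (2/209) = +1  (since 209 mod 8 = 1)
  reciprocity: (83/209) -> +(209/83)
  reduce: (43/83)
  reciprocity: (43/83) -> -(83/43)
  reduce: (40/43)
  pull out 2: (2/43) = -1  (since 43 mod 8 = 3)
  pull out 2: (2/43) = -1  (since 43 mod 8 = 3)
  pull out 2: (2/43) = -1  (since 43 mod 8 = 3)
  reciprocity: (5/43) -> +(43/5)
  reduce: (3/5)
  reciprocity: (3/5) -> +(5/3)
  reduce: (2/3)
  pull out 2: (2/3) = -1  (since 3 mod 8 = 3)
  (1/3) = 1
Product of signs = 1

1


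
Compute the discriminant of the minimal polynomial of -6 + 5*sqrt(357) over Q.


The element -6 + 5*sqrt(357) has minimal polynomial:
x^2 + 12*x - 8889
Discriminant = (12)^2 - 4*(-8889)
= 144 + 35556
= 35700

35700


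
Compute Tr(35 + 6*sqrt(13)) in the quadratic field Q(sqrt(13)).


Tr(a + b*sqrt(d)) = (a + b*sqrt(d)) + (a - b*sqrt(d)) = 2a
= 2 * (35)
= 70

70


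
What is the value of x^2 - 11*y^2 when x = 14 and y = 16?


x^2 - d*y^2
= 14^2 - 11*16^2
= 196 - 2816
= -2620

-2620


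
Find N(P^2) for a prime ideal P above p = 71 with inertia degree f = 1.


N(P^a) = p^(a*f)
= 71^(2*1)
= 71^2
= 5041

5041


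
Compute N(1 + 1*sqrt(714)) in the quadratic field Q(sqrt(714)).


N(a + b*sqrt(d)) = a^2 - d*b^2
= (1)^2 - (714)*(1)^2
= 1 - 714
= -713

-713


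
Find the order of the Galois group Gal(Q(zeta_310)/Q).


|Gal(Q(zeta_310)/Q)| = phi(310)
= 120

120


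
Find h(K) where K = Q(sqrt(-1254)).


K = Q(sqrt(-1254)). d mod 4 = 2, so D = disc(K) = 4d = -5016
h(K) equals the number of primitive reduced positive-definite forms (a, b, c) = a*x^2 + b*x*y + c*y^2 with b^2 - 4ac = D,
where reduced means |b| <= a <= c, with b >= 0 whenever |b| = a or a = c, and primitive means gcd(a, b, c) = 1.
Reduced forces 3a^2 <= |D| = 5016, so 1 <= a <= 40; b must have the parity of D, and c = (b^2 - D)/(4a) must be an integer >= a.
Enumerate a = 1..40, b in [-a, a]:
  a=1: (1, 0, 1254)  [1]
  a=2: (2, 0, 627)  [1]
  a=3: (3, 0, 418)  [1]
  a=4: none
  a=5: (5, -2, 251), (5, 2, 251)  [2]
  a=6: (6, 0, 209)  [1]
  a=7..9: none
  a=10: (10, -8, 127), (10, 8, 127)  [2]
  a=11: (11, 0, 114)  [1]
  a=12..14: none
  a=15: (15, -12, 86), (15, 12, 86)  [2]
  a=16: none
  a=17: (17, -4, 74), (17, 4, 74)  [2]
  a=18: none
  a=19: (19, 0, 66)  [1]
  a=20..21: none
  a=22: (22, 0, 57)  [1]
  a=23..24: none
  a=25: (25, -22, 55), (25, 22, 55)  [2]
  a=26..28: none
  a=29: (29, -28, 50), (29, 28, 50)  [2]
  a=30: (30, -12, 43), (30, 12, 43)  [2]
  a=31..32: none
  a=33: (33, 0, 38)  [1]
  a=34: (34, -4, 37), (34, 4, 37)  [2]
  a=35..40: none
Total reduced forms: 1 + 1 + 1 + 2 + 1 + 2 + 1 + 2 + 2 + 1 + 1 + 2 + 2 + 2 + 1 + 2 = 24
h = 24

24


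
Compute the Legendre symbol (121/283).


p = 283 is prime, so compute (121/283) with the reciprocity algorithm (Jacobi-symbol steps: pull out 2s via (2/n), flip via reciprocity, reduce):
  reciprocity: (121/283) -> +(283/121)
  reduce: (41/121)
  reciprocity: (41/121) -> +(121/41)
  reduce: (39/41)
  reciprocity: (39/41) -> +(41/39)
  reduce: (2/39)
  pull out 2: (2/39) = +1  (since 39 mod 8 = 7)
  (1/39) = 1
Product of signs = 1
(121/283) = 1

1


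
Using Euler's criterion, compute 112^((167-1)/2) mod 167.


p = 167 is prime and the exponent is (p-1)/2 = 83, so by Euler's criterion 112^83 = (112/167) = +1 or -1 mod 167.
Compute by square-and-multiply:
  83 = 64 + 16 + 2 + 1 (binary 1010011)
  Repeated squaring mod 167: 112^1 = 112, 112^2 = 19, 112^4 = 27, 112^8 = 61, 112^16 = 47, 112^32 = 38, 112^64 = 108
  112^83 = 112^64 * 112^16 * 112^2 * 112^1 = 108 * 47 * 19 * 112 mod 167
    108 * 47 = 5076 = 66 mod 167
    66 * 19 = 1254 = 85 mod 167
    85 * 112 = 9520 = 1 mod 167
  112^83 = 1 mod 167
Result 1: 112 is a quadratic residue mod 167.
112^83 mod 167 = 1

1


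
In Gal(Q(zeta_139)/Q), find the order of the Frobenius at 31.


The Frobenius at p in Gal(Q(zeta_n)/Q) = (Z/nZ)* is the class of p, so its order is ord_139(31), the smallest k >= 1 with 31^k = 1 mod 139.
n = 139 = 139, phi(139) = 138; the order divides phi(n).
Divisors of 138: 1, 2, 3, 6, 23, 46, 69, 138
Repeated squaring mod 139: 31^1 = 31, 31^2 = 127, 31^4 = 5, 31^8 = 25, 31^16 = 69, 31^32 = 35, 31^64 = 113, 31^128 = 120
Test divisors in increasing order:
  k=1: 31^1 = 31 mod 139
  k=2: 31^2 = 127 mod 139
  k=3: 31^3 = 127 * 31 = 45 mod 139
  k=6: 31^6 = 5 * 127 = 79 mod 139
  k=23: 31^23 = 69 * 5 * 127 * 31 = 96 mod 139
  k=46: 31^46 = 35 * 25 * 5 * 127 = 42 mod 139
  k=69: 31^69 = 113 * 5 * 31 = 1 mod 139  <- first divisor giving 1
Order = 69

69


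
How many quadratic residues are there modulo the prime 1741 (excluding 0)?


For prime p, the number of non-zero quadratic residues is (p-1)/2.
= (1741-1)/2
= 870

870


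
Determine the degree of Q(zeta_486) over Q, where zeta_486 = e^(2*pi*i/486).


The degree equals Euler's totient phi(486).
486 = 2 * 3^5
phi(486) = 162

162


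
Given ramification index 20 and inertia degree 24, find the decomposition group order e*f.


|D_P| = e * f
= 20 * 24
= 480

480


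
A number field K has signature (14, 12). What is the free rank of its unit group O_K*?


By Dirichlet's unit theorem:
rank = r1 + r2 - 1
= 14 + 12 - 1
= 25

25


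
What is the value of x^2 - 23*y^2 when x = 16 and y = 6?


x^2 - d*y^2
= 16^2 - 23*6^2
= 256 - 828
= -572

-572


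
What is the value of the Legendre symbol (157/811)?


p = 811 is prime, so compute (157/811) with the reciprocity algorithm (Jacobi-symbol steps: pull out 2s via (2/n), flip via reciprocity, reduce):
  reciprocity: (157/811) -> +(811/157)
  reduce: (26/157)
  pull out 2: (2/157) = -1  (since 157 mod 8 = 5)
  reciprocity: (13/157) -> +(157/13)
  reduce: (1/13)
  (1/13) = 1
Product of signs = -1
(157/811) = -1

-1


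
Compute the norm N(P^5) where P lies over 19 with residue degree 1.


N(P^a) = p^(a*f)
= 19^(5*1)
= 19^5
= 2476099

2476099


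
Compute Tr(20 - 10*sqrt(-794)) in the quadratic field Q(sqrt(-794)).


Tr(a + b*sqrt(d)) = (a + b*sqrt(d)) + (a - b*sqrt(d)) = 2a
= 2 * (20)
= 40

40


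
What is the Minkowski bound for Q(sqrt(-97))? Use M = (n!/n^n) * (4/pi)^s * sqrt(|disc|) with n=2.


d = -97, d mod 4 = 3, so disc(K) = 4d = -388; |disc(K)| = 388
Imaginary quadratic field, so n = 2, s = r2 = 1, r1 = 0
M = (n!/n^n) * (4/pi)^s * sqrt(|disc(K)|) = (2!/2^2) * (4/pi)^1 * sqrt(388)
= 0.5 * 1.273240 * 19.697716
= 12.5400

12.5400


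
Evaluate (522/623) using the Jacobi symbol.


Compute (522/623) via quadratic reciprocity:
  pull out 2: (2/623) = +1  (since 623 mod 8 = 7)
  reciprocity: (261/623) -> +(623/261)
  reduce: (101/261)
  reciprocity: (101/261) -> +(261/101)
  reduce: (59/101)
  reciprocity: (59/101) -> +(101/59)
  reduce: (42/59)
  pull out 2: (2/59) = -1  (since 59 mod 8 = 3)
  reciprocity: (21/59) -> +(59/21)
  reduce: (17/21)
  reciprocity: (17/21) -> +(21/17)
  reduce: (4/17)
  pull out 2: (2/17) = +1  (since 17 mod 8 = 1)
  pull out 2: (2/17) = +1  (since 17 mod 8 = 1)
  (1/17) = 1
Product of signs = -1

-1


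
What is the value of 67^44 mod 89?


p = 89 is prime and the exponent is (p-1)/2 = 44, so by Euler's criterion 67^44 = (67/89) = +1 or -1 mod 89.
Compute by square-and-multiply:
  44 = 32 + 8 + 4 (binary 101100)
  Repeated squaring mod 89: 67^1 = 67, 67^2 = 39, 67^4 = 8, 67^8 = 64, 67^16 = 2, 67^32 = 4
  67^44 = 67^32 * 67^8 * 67^4 = 4 * 64 * 8 mod 89
    4 * 64 = 256 = 78 mod 89
    78 * 8 = 624 = 1 mod 89
  67^44 = 1 mod 89
Result 1: 67 is a quadratic residue mod 89.
67^44 mod 89 = 1

1


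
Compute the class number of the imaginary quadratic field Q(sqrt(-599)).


K = Q(sqrt(-599)). d mod 4 = 1, so D = disc(K) = d = -599
h(K) equals the number of primitive reduced positive-definite forms (a, b, c) = a*x^2 + b*x*y + c*y^2 with b^2 - 4ac = D,
where reduced means |b| <= a <= c, with b >= 0 whenever |b| = a or a = c, and primitive means gcd(a, b, c) = 1.
Reduced forces 3a^2 <= |D| = 599, so 1 <= a <= 14; b must have the parity of D, and c = (b^2 - D)/(4a) must be an integer >= a.
Enumerate a = 1..14, b in [-a, a]:
  a=1: (1, 1, 150)  [1]
  a=2: (2, -1, 75), (2, 1, 75)  [2]
  a=3: (3, -1, 50), (3, 1, 50)  [2]
  a=4: (4, -3, 38), (4, 3, 38)  [2]
  a=5: (5, -1, 30), (5, 1, 30)  [2]
  a=6: (6, -5, 26), (6, -1, 25), (6, 1, 25), (6, 5, 26)  [4]
  a=7: none
  a=8: (8, -3, 19), (8, 3, 19)  [2]
  a=9: (9, -7, 18), (9, 7, 18)  [2]
  a=10: (10, -9, 17), (10, -1, 15), (10, 1, 15), (10, 9, 17)  [4]
  a=11: none
  a=12: (12, -11, 15), (12, -5, 13), (12, 5, 13), (12, 11, 15)  [4]
  a=13..14: none
Total reduced forms: 1 + 2 + 2 + 2 + 2 + 4 + 2 + 2 + 4 + 4 = 25
h = 25

25


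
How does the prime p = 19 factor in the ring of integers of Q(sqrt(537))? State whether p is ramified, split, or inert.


K = Q(sqrt(537)). Since d mod 4 = 1, disc(K) = 537.
Check p | disc: 537 mod 19 = 5.
p does not divide disc. Compute Legendre symbol (d/p):
5^((19-1)/2) mod 19 = 1
(d/p) = 1, so p splits: (p) = P*P' with e=1, f=1, g=2.
Therefore p is split.

split


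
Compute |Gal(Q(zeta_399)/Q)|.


|Gal(Q(zeta_399)/Q)| = phi(399)
= 216

216


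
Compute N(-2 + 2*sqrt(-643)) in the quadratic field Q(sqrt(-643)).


N(a + b*sqrt(d)) = a^2 - d*b^2
= (-2)^2 - (-643)*(2)^2
= 4 + 2572
= 2576

2576


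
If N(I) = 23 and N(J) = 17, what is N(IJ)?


N(IJ) = N(I) * N(J)
= 23 * 17
= 391

391


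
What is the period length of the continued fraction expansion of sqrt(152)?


Run the CF algorithm for sqrt(152).
a_0 = floor(sqrt(152)) = 12; set m_0=0, q_0=1.
Recurrence: m' = q*a - m,  q' = (d - m'^2)/q,  a' = floor((a_0 + m')/q').
  step 1: m=12, q=8, a=3
  step 2: m=12, q=1, a=24
a_2 = 2*a_0 = 24, so the period closes here.
sqrt(152) = [12; 3, 24]
Period length = 2

2


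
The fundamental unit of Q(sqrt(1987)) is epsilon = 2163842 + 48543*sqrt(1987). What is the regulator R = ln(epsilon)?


epsilon = 2163842 + 48543*sqrt(1987)
= 4.3277e+06
R = ln(4.3277e+06)
= 15.2805

15.2805


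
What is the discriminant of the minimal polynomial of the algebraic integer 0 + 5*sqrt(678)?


The element 0 + 5*sqrt(678) has minimal polynomial:
x^2 + 0*x - 16950
Discriminant = (0)^2 - 4*(-16950)
= 0 + 67800
= 67800

67800


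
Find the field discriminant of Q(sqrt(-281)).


For K = Q(sqrt(d)) with d squarefree: disc(K) = d if d = 1 mod 4, and disc(K) = 4d if d = 2 or 3 mod 4.
Here d = -281, and d mod 4 = 3.
d = 3 mod 4, not 1 (O_K = Z[sqrt(d)]), so disc(K) = 4d = 4 * (-281) = -1124

-1124


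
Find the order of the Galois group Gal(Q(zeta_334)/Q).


|Gal(Q(zeta_334)/Q)| = phi(334)
= 166

166


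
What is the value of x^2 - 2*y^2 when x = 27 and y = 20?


x^2 - d*y^2
= 27^2 - 2*20^2
= 729 - 800
= -71

-71


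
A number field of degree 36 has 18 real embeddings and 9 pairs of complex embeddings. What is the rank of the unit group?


By Dirichlet's unit theorem:
rank = r1 + r2 - 1
= 18 + 9 - 1
= 26

26


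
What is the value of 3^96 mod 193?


p = 193 is prime and the exponent is (p-1)/2 = 96, so by Euler's criterion 3^96 = (3/193) = +1 or -1 mod 193.
Compute by square-and-multiply:
  96 = 64 + 32 (binary 1100000)
  Repeated squaring mod 193: 3^1 = 3, 3^2 = 9, 3^4 = 81, 3^8 = 192, 3^16 = 1, 3^32 = 1, 3^64 = 1
  3^96 = 3^64 * 3^32 = 1 * 1 mod 193
    1 * 1 = 1 = 1 mod 193
  3^96 = 1 mod 193
Result 1: 3 is a quadratic residue mod 193.
3^96 mod 193 = 1

1


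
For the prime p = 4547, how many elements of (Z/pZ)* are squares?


For prime p, the number of non-zero quadratic residues is (p-1)/2.
= (4547-1)/2
= 2273

2273


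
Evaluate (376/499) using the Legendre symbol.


p = 499 is prime, so compute (376/499) with the reciprocity algorithm (Jacobi-symbol steps: pull out 2s via (2/n), flip via reciprocity, reduce):
  pull out 2: (2/499) = -1  (since 499 mod 8 = 3)
  pull out 2: (2/499) = -1  (since 499 mod 8 = 3)
  pull out 2: (2/499) = -1  (since 499 mod 8 = 3)
  reciprocity: (47/499) -> -(499/47)
  reduce: (29/47)
  reciprocity: (29/47) -> +(47/29)
  reduce: (18/29)
  pull out 2: (2/29) = -1  (since 29 mod 8 = 5)
  reciprocity: (9/29) -> +(29/9)
  reduce: (2/9)
  pull out 2: (2/9) = +1  (since 9 mod 8 = 1)
  (1/9) = 1
Product of signs = -1
(376/499) = -1

-1


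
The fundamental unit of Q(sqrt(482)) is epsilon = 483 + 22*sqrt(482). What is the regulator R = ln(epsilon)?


epsilon = 483 + 22*sqrt(482)
= 965.9990
R = ln(965.9990)
= 6.8732

6.8732


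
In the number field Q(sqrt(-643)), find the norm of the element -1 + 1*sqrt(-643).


N(a + b*sqrt(d)) = a^2 - d*b^2
= (-1)^2 - (-643)*(1)^2
= 1 + 643
= 644

644


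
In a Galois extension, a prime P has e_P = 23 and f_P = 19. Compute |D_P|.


|D_P| = e * f
= 23 * 19
= 437

437


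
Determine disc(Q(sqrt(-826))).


For K = Q(sqrt(d)) with d squarefree: disc(K) = d if d = 1 mod 4, and disc(K) = 4d if d = 2 or 3 mod 4.
Here d = -826, and d mod 4 = 2.
d = 2 mod 4, not 1 (O_K = Z[sqrt(d)]), so disc(K) = 4d = 4 * (-826) = -3304

-3304


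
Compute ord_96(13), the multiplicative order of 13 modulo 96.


We want ord_96(13), the smallest k >= 1 with 13^k = 1 mod 96.
n = 96 = 2^5 * 3, phi(96) = 32; the order divides phi(n).
Divisors of 32: 1, 2, 4, 8, 16, 32
Repeated squaring mod 96: 13^1 = 13, 13^2 = 73, 13^4 = 49, 13^8 = 1, 13^16 = 1, 13^32 = 1
Test divisors in increasing order:
  k=1: 13^1 = 13 mod 96
  k=2: 13^2 = 73 mod 96
  k=4: 13^4 = 49 mod 96
  k=8: 13^8 = 1 mod 96  <- first divisor giving 1
Order = 8

8


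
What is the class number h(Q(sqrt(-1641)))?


K = Q(sqrt(-1641)). d mod 4 = 3, so D = disc(K) = 4d = -6564
h(K) equals the number of primitive reduced positive-definite forms (a, b, c) = a*x^2 + b*x*y + c*y^2 with b^2 - 4ac = D,
where reduced means |b| <= a <= c, with b >= 0 whenever |b| = a or a = c, and primitive means gcd(a, b, c) = 1.
Reduced forces 3a^2 <= |D| = 6564, so 1 <= a <= 46; b must have the parity of D, and c = (b^2 - D)/(4a) must be an integer >= a.
Enumerate a = 1..46, b in [-a, a]:
  a=1: (1, 0, 1641)  [1]
  a=2: (2, 2, 821)  [1]
  a=3: (3, 0, 547)  [1]
  a=4: none
  a=5: (5, -4, 329), (5, 4, 329)  [2]
  a=6: (6, 6, 275)  [1]
  a=7: (7, -4, 235), (7, 4, 235)  [2]
  a=8..9: none
  a=10: (10, -6, 165), (10, 6, 165)  [2]
  a=11: (11, -6, 150), (11, 6, 150)  [2]
  a=12: none
  a=13: (13, -12, 129), (13, 12, 129)  [2]
  a=14: (14, -10, 119), (14, 10, 119)  [2]
  a=15: (15, -6, 110), (15, 6, 110)  [2]
  a=16: none
  a=17: (17, -10, 98), (17, 10, 98)  [2]
  a=18..20: none
  a=21: (21, -18, 82), (21, 18, 82)  [2]
  a=22: (22, -6, 75), (22, 6, 75)  [2]
  a=23..24: none
  a=25: (25, -6, 66), (25, 6, 66)  [2]
  a=26: (26, -14, 65), (26, 14, 65)  [2]
  a=27..29: none
  a=30: (30, -6, 55), (30, 6, 55)  [2]
  a=31: (31, -16, 55), (31, 16, 55)  [2]
  a=32: none
  a=33: (33, -6, 50), (33, 6, 50)  [2]
  a=34: (34, -10, 49), (34, 10, 49)  [2]
  a=35: (35, -24, 51), (35, -4, 47), (35, 4, 47), (35, 24, 51)  [4]
  a=36..38: none
  a=39: (39, -12, 43), (39, 12, 43)  [2]
  a=40: none
  a=41: (41, -18, 42), (41, 18, 42)  [2]
  a=42..46: none
Total reduced forms: 1 + 1 + 1 + 2 + 1 + 2 + 2 + 2 + 2 + 2 + 2 + 2 + 2 + 2 + 2 + 2 + 2 + 2 + 2 + 2 + 4 + 2 + 2 = 44
h = 44

44


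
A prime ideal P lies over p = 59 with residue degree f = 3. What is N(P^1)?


N(P^a) = p^(a*f)
= 59^(1*3)
= 59^3
= 205379

205379


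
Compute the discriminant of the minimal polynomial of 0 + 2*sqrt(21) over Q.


The element 0 + 2*sqrt(21) has minimal polynomial:
x^2 + 0*x - 84
Discriminant = (0)^2 - 4*(-84)
= 0 + 336
= 336

336


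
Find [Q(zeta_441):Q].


The degree equals Euler's totient phi(441).
441 = 3^2 * 7^2
phi(441) = 252

252


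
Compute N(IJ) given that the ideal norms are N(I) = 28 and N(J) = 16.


N(IJ) = N(I) * N(J)
= 28 * 16
= 448

448


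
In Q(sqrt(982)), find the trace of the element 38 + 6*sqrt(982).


Tr(a + b*sqrt(d)) = (a + b*sqrt(d)) + (a - b*sqrt(d)) = 2a
= 2 * (38)
= 76

76


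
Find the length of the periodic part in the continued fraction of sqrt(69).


Run the CF algorithm for sqrt(69).
a_0 = floor(sqrt(69)) = 8; set m_0=0, q_0=1.
Recurrence: m' = q*a - m,  q' = (d - m'^2)/q,  a' = floor((a_0 + m')/q').
  step 1: m=8, q=5, a=3
  step 2: m=7, q=4, a=3
  step 3: m=5, q=11, a=1
  step 4: m=6, q=3, a=4
  step 5: m=6, q=11, a=1
  step 6: m=5, q=4, a=3
  step 7: m=7, q=5, a=3
  step 8: m=8, q=1, a=16
a_8 = 2*a_0 = 16, so the period closes here.
sqrt(69) = [8; 3, 3, 1, 4, 1, 3, 3, 16]
Period length = 8

8


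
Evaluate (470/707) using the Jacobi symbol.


Compute (470/707) via quadratic reciprocity:
  pull out 2: (2/707) = -1  (since 707 mod 8 = 3)
  reciprocity: (235/707) -> -(707/235)
  reduce: (2/235)
  pull out 2: (2/235) = -1  (since 235 mod 8 = 3)
  (1/235) = 1
Product of signs = -1

-1


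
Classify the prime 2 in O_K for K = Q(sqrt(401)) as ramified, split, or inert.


K = Q(sqrt(401)). Since d mod 4 = 1, disc(K) = 401.
Check p | disc: 401 mod 2 = 1.
p=2 does not divide disc (d is 1 mod 4). 2 splits iff d = 1 mod 8.
d mod 8 = 1, so (d/2) = 1.
(d/p) = 1, so p splits: (p) = P*P' with e=1, f=1, g=2.
Therefore p is split.

split


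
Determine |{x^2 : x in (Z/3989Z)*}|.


For prime p, the number of non-zero quadratic residues is (p-1)/2.
= (3989-1)/2
= 1994

1994


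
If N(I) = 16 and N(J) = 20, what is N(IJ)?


N(IJ) = N(I) * N(J)
= 16 * 20
= 320

320


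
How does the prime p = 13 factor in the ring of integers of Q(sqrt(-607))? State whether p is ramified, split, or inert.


K = Q(sqrt(-607)). Since d mod 4 = 1, disc(K) = -607.
Check p | disc: -607 mod 13 = 4.
p does not divide disc. Compute Legendre symbol (d/p):
4^((13-1)/2) mod 13 = 1
(d/p) = 1, so p splits: (p) = P*P' with e=1, f=1, g=2.
Therefore p is split.

split


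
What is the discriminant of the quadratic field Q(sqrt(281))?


For K = Q(sqrt(d)) with d squarefree: disc(K) = d if d = 1 mod 4, and disc(K) = 4d if d = 2 or 3 mod 4.
Here d = 281, and d mod 4 = 1.
d = 1 mod 4 (O_K = Z[(1+sqrt(d))/2]), so disc(K) = d = 281

281


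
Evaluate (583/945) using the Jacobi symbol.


Compute (583/945) via quadratic reciprocity:
  reciprocity: (583/945) -> +(945/583)
  reduce: (362/583)
  pull out 2: (2/583) = +1  (since 583 mod 8 = 7)
  reciprocity: (181/583) -> +(583/181)
  reduce: (40/181)
  pull out 2: (2/181) = -1  (since 181 mod 8 = 5)
  pull out 2: (2/181) = -1  (since 181 mod 8 = 5)
  pull out 2: (2/181) = -1  (since 181 mod 8 = 5)
  reciprocity: (5/181) -> +(181/5)
  reduce: (1/5)
  (1/5) = 1
Product of signs = -1

-1


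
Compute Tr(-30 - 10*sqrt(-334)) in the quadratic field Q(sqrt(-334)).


Tr(a + b*sqrt(d)) = (a + b*sqrt(d)) + (a - b*sqrt(d)) = 2a
= 2 * (-30)
= -60

-60


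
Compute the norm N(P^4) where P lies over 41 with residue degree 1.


N(P^a) = p^(a*f)
= 41^(4*1)
= 41^4
= 2825761

2825761


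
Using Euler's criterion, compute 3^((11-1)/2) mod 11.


p = 11 is prime and the exponent is (p-1)/2 = 5, so by Euler's criterion 3^5 = (3/11) = +1 or -1 mod 11.
Compute by square-and-multiply:
  5 = 4 + 1 (binary 101)
  Repeated squaring mod 11: 3^1 = 3, 3^2 = 9, 3^4 = 4
  3^5 = 3^4 * 3^1 = 4 * 3 mod 11
    4 * 3 = 12 = 1 mod 11
  3^5 = 1 mod 11
Result 1: 3 is a quadratic residue mod 11.
3^5 mod 11 = 1

1


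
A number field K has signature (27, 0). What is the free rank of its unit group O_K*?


By Dirichlet's unit theorem:
rank = r1 + r2 - 1
= 27 + 0 - 1
= 26

26


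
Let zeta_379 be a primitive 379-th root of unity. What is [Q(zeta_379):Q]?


The degree equals Euler's totient phi(379).
379 = 379
phi(379) = 378

378


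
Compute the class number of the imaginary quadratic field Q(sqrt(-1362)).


K = Q(sqrt(-1362)). d mod 4 = 2, so D = disc(K) = 4d = -5448
h(K) equals the number of primitive reduced positive-definite forms (a, b, c) = a*x^2 + b*x*y + c*y^2 with b^2 - 4ac = D,
where reduced means |b| <= a <= c, with b >= 0 whenever |b| = a or a = c, and primitive means gcd(a, b, c) = 1.
Reduced forces 3a^2 <= |D| = 5448, so 1 <= a <= 42; b must have the parity of D, and c = (b^2 - D)/(4a) must be an integer >= a.
Enumerate a = 1..42, b in [-a, a]:
  a=1: (1, 0, 1362)  [1]
  a=2: (2, 0, 681)  [1]
  a=3: (3, 0, 454)  [1]
  a=4..5: none
  a=6: (6, 0, 227)  [1]
  a=7..12: none
  a=13: (13, -8, 106), (13, 8, 106)  [2]
  a=14..16: none
  a=17: (17, -14, 83), (17, 14, 83)  [2]
  a=18: none
  a=19: (19, -10, 73), (19, 10, 73)  [2]
  a=20..22: none
  a=23: (23, -16, 62), (23, 16, 62)  [2]
  a=24..25: none
  a=26: (26, -8, 53), (26, 8, 53)  [2]
  a=27..28: none
  a=29: (29, -2, 47), (29, 2, 47)  [2]
  a=30: none
  a=31: (31, -16, 46), (31, 16, 46)  [2]
  a=32..33: none
  a=34: (34, -20, 43), (34, 20, 43)  [2]
  a=35..36: none
  a=37: (37, -18, 39), (37, 18, 39)  [2]
  a=38: (38, -28, 41), (38, 28, 41)  [2]
  a=39..42: none
Total reduced forms: 1 + 1 + 1 + 1 + 2 + 2 + 2 + 2 + 2 + 2 + 2 + 2 + 2 + 2 = 24
h = 24

24


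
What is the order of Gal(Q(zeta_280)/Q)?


|Gal(Q(zeta_280)/Q)| = phi(280)
= 96

96


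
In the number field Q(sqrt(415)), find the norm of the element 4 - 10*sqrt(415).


N(a + b*sqrt(d)) = a^2 - d*b^2
= (4)^2 - (415)*(-10)^2
= 16 - 41500
= -41484

-41484


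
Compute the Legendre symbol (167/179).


p = 179 is prime, so compute (167/179) with the reciprocity algorithm (Jacobi-symbol steps: pull out 2s via (2/n), flip via reciprocity, reduce):
  reciprocity: (167/179) -> -(179/167)
  reduce: (12/167)
  pull out 2: (2/167) = +1  (since 167 mod 8 = 7)
  pull out 2: (2/167) = +1  (since 167 mod 8 = 7)
  reciprocity: (3/167) -> -(167/3)
  reduce: (2/3)
  pull out 2: (2/3) = -1  (since 3 mod 8 = 3)
  (1/3) = 1
Product of signs = -1
(167/179) = -1

-1


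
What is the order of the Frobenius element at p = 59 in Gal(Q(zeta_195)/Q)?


The Frobenius at p in Gal(Q(zeta_n)/Q) = (Z/nZ)* is the class of p, so its order is ord_195(59), the smallest k >= 1 with 59^k = 1 mod 195.
n = 195 = 3 * 5 * 13, phi(195) = 96; the order divides phi(n).
Divisors of 96: 1, 2, 3, 4, 6, 8, 12, 16, 24, 32, 48, 96
Repeated squaring mod 195: 59^1 = 59, 59^2 = 166, 59^4 = 61, 59^8 = 16, 59^16 = 61, 59^32 = 16, 59^64 = 61
Test divisors in increasing order:
  k=1: 59^1 = 59 mod 195
  k=2: 59^2 = 166 mod 195
  k=3: 59^3 = 166 * 59 = 44 mod 195
  k=4: 59^4 = 61 mod 195
  k=6: 59^6 = 61 * 166 = 181 mod 195
  k=8: 59^8 = 16 mod 195
  k=12: 59^12 = 16 * 61 = 1 mod 195  <- first divisor giving 1
Order = 12

12


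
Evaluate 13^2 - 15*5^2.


x^2 - d*y^2
= 13^2 - 15*5^2
= 169 - 375
= -206

-206


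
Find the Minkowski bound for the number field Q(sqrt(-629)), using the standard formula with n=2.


d = -629, d mod 4 = 3, so disc(K) = 4d = -2516; |disc(K)| = 2516
Imaginary quadratic field, so n = 2, s = r2 = 1, r1 = 0
M = (n!/n^n) * (4/pi)^s * sqrt(|disc(K)|) = (2!/2^2) * (4/pi)^1 * sqrt(2516)
= 0.5 * 1.273240 * 50.159745
= 31.9327

31.9327


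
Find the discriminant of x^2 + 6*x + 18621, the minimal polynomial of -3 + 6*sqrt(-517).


The element -3 + 6*sqrt(-517) has minimal polynomial:
x^2 + 6*x + 18621
Discriminant = (6)^2 - 4*(18621)
= 36 - 74484
= -74448

-74448


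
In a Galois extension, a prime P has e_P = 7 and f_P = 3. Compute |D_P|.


|D_P| = e * f
= 7 * 3
= 21

21


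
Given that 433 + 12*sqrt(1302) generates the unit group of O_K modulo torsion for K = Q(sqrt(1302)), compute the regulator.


epsilon = 433 + 12*sqrt(1302)
= 865.9988
R = ln(865.9988)
= 6.7639

6.7639


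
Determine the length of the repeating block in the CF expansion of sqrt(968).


Run the CF algorithm for sqrt(968).
a_0 = floor(sqrt(968)) = 31; set m_0=0, q_0=1.
Recurrence: m' = q*a - m,  q' = (d - m'^2)/q,  a' = floor((a_0 + m')/q').
  step 1: m=31, q=7, a=8
  step 2: m=25, q=49, a=1
  step 3: m=24, q=8, a=6
  step 4: m=24, q=49, a=1
  step 5: m=25, q=7, a=8
  step 6: m=31, q=1, a=62
a_6 = 2*a_0 = 62, so the period closes here.
sqrt(968) = [31; 8, 1, 6, 1, 8, 62]
Period length = 6

6


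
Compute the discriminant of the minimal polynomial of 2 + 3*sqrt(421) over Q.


The element 2 + 3*sqrt(421) has minimal polynomial:
x^2 - 4*x - 3785
Discriminant = (-4)^2 - 4*(-3785)
= 16 + 15140
= 15156

15156


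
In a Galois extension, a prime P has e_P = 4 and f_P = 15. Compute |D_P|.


|D_P| = e * f
= 4 * 15
= 60

60


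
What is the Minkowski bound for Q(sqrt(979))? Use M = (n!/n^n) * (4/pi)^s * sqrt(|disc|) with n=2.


d = 979, d mod 4 = 3, so disc(K) = 4d = 3916; |disc(K)| = 3916
Real quadratic field, so n = 2, s = r2 = 0, r1 = 2
M = (n!/n^n) * (4/pi)^s * sqrt(|disc(K)|) = (2!/2^2) * (4/pi)^0 * sqrt(3916)
= 0.5 * 1.000000 * 62.577951
= 31.2890

31.2890


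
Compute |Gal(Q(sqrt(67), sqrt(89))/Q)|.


The 2 square roots of distinct primes are multiplicatively independent over Q,
so [K:Q] = 2^2 and Gal(K/Q) is isomorphic to (Z/2Z)^2.
|Gal| = 2^2 = 4

4


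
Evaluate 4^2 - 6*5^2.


x^2 - d*y^2
= 4^2 - 6*5^2
= 16 - 150
= -134

-134


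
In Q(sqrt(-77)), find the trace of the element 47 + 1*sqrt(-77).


Tr(a + b*sqrt(d)) = (a + b*sqrt(d)) + (a - b*sqrt(d)) = 2a
= 2 * (47)
= 94

94


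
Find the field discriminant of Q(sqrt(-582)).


For K = Q(sqrt(d)) with d squarefree: disc(K) = d if d = 1 mod 4, and disc(K) = 4d if d = 2 or 3 mod 4.
Here d = -582, and d mod 4 = 2.
d = 2 mod 4, not 1 (O_K = Z[sqrt(d)]), so disc(K) = 4d = 4 * (-582) = -2328

-2328


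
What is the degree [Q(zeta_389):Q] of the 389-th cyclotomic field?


The degree equals Euler's totient phi(389).
389 = 389
phi(389) = 388

388


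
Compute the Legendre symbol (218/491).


p = 491 is prime, so compute (218/491) with the reciprocity algorithm (Jacobi-symbol steps: pull out 2s via (2/n), flip via reciprocity, reduce):
  pull out 2: (2/491) = -1  (since 491 mod 8 = 3)
  reciprocity: (109/491) -> +(491/109)
  reduce: (55/109)
  reciprocity: (55/109) -> +(109/55)
  reduce: (54/55)
  pull out 2: (2/55) = +1  (since 55 mod 8 = 7)
  reciprocity: (27/55) -> -(55/27)
  reduce: (1/27)
  (1/27) = 1
Product of signs = 1
(218/491) = 1

1


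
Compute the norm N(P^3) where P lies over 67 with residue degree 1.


N(P^a) = p^(a*f)
= 67^(3*1)
= 67^3
= 300763

300763


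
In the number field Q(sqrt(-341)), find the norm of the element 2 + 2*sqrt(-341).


N(a + b*sqrt(d)) = a^2 - d*b^2
= (2)^2 - (-341)*(2)^2
= 4 + 1364
= 1368

1368


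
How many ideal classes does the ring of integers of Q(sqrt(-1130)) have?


K = Q(sqrt(-1130)). d mod 4 = 2, so D = disc(K) = 4d = -4520
h(K) equals the number of primitive reduced positive-definite forms (a, b, c) = a*x^2 + b*x*y + c*y^2 with b^2 - 4ac = D,
where reduced means |b| <= a <= c, with b >= 0 whenever |b| = a or a = c, and primitive means gcd(a, b, c) = 1.
Reduced forces 3a^2 <= |D| = 4520, so 1 <= a <= 38; b must have the parity of D, and c = (b^2 - D)/(4a) must be an integer >= a.
Enumerate a = 1..38, b in [-a, a]:
  a=1: (1, 0, 1130)  [1]
  a=2: (2, 0, 565)  [1]
  a=3: (3, -2, 377), (3, 2, 377)  [2]
  a=4: none
  a=5: (5, 0, 226)  [1]
  a=6: (6, -4, 189), (6, 4, 189)  [2]
  a=7: (7, -4, 162), (7, 4, 162)  [2]
  a=8: none
  a=9: (9, -4, 126), (9, 4, 126)  [2]
  a=10: (10, 0, 113)  [1]
  a=11: (11, -10, 105), (11, 10, 105)  [2]
  a=12: none
  a=13: (13, -2, 87), (13, 2, 87)  [2]
  a=14: (14, -4, 81), (14, 4, 81)  [2]
  a=15: (15, -10, 77), (15, 10, 77)  [2]
  a=16: none
  a=17: (17, -6, 67), (17, 6, 67)  [2]
  a=18: (18, -4, 63), (18, 4, 63)  [2]
  a=19..20: none
  a=21: (21, -10, 55), (21, -4, 54), (21, 4, 54), (21, 10, 55)  [4]
  a=22: (22, -12, 53), (22, 12, 53)  [2]
  a=23..25: none
  a=26: (26, -24, 49), (26, 24, 49)  [2]
  a=27: (27, -4, 42), (27, 4, 42)  [2]
  a=28: none
  a=29: (29, -2, 39), (29, 2, 39)  [2]
  a=30: (30, -20, 41), (30, 20, 41)  [2]
  a=31..32: none
  a=33: (33, -32, 42), (33, -10, 35), (33, 10, 35), (33, 32, 42)  [4]
  a=34: (34, -28, 39), (34, 28, 39)  [2]
  a=35..38: none
Total reduced forms: 1 + 1 + 2 + 1 + 2 + 2 + 2 + 1 + 2 + 2 + 2 + 2 + 2 + 2 + 4 + 2 + 2 + 2 + 2 + 2 + 4 + 2 = 44
h = 44

44
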